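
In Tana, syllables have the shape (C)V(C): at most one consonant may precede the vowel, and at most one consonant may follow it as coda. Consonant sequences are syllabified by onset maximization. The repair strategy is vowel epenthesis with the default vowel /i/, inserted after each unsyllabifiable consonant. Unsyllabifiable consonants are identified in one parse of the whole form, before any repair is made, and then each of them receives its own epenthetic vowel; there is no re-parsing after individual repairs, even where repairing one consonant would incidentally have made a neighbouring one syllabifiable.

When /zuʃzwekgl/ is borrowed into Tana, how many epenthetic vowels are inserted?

3

The unsyllabifiable consonants are /z/, /g/, /l/; each receives one epenthetic vowel.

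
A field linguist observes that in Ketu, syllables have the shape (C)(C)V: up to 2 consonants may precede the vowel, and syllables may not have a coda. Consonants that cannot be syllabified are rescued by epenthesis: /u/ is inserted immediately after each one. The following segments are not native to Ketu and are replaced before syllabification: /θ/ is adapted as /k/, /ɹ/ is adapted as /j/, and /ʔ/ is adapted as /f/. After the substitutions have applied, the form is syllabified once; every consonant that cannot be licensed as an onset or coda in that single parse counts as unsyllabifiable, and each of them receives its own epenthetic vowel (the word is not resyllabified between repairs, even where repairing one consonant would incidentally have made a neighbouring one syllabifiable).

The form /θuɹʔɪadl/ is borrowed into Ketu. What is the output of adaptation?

kujfɪadulu

Substitution: /θ/ → /k/, /ɹ/ → /j/, /ʔ/ → /f/, giving /kujfɪadl/.
Syllabifying with onset maximization leaves /d/, /l/ stranded (no codas are permitted; onsets may contain at most 2 consonants).
Epenthesis after each stranded consonant: /d/ → /du/, /l/ → /lu/.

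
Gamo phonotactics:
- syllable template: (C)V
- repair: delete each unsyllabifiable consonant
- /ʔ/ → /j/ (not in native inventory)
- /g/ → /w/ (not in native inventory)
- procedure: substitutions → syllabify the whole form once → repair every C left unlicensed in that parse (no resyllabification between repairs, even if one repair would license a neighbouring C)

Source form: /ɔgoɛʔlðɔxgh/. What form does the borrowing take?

Substitution: /g/ → /w/, /ʔ/ → /j/, giving /ɔwoɛjlðɔxwh/.
Under (C)V, the unsyllabifiable consonants are /j/, /l/, /x/, /w/, /h/ (no codas are permitted; onsets are limited to one consonant).
Deletion applies to /j/, /l/, /x/, /w/, /h/.

ɔwoɛðɔ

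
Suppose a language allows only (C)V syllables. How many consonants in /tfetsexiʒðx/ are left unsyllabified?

5

Under (C)V, the unsyllabifiable consonants are /t/, /t/, /ʒ/, /ð/, /x/ (no codas are permitted; onsets are limited to one consonant).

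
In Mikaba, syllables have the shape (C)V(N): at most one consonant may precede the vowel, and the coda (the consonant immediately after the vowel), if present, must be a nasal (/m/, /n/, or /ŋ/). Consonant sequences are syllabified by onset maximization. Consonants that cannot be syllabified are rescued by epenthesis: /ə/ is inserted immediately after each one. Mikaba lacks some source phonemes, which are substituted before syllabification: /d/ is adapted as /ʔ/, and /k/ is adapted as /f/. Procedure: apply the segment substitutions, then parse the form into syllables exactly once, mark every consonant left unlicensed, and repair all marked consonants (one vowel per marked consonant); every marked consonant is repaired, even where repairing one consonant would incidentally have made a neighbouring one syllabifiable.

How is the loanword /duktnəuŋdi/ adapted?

ʔufətənəuŋʔi

Substitution: /d/ → /ʔ/, /k/ → /f/, giving /ʔuftnəuŋʔi/.
The consonants /f/, /t/ cannot be parsed into a legal (C)V(N) syllable (only a nasal (/m/, /n/, or /ŋ/) is licensed in coda position; onsets are limited to one consonant).
Inserting the epenthetic vowel yields /f/ → /fə/, /t/ → /tə/.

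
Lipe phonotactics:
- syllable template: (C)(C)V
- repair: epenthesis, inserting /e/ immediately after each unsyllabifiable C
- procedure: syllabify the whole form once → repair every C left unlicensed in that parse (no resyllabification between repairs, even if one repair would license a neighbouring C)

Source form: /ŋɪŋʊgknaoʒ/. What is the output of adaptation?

ŋɪŋʊgeknaoʒe

The consonants /g/, /ʒ/ cannot be parsed into a legal (C)(C)V syllable (no codas are permitted; onsets may contain at most 2 consonants).
Inserting the epenthetic vowel yields /g/ → /ge/, /ʒ/ → /ʒe/.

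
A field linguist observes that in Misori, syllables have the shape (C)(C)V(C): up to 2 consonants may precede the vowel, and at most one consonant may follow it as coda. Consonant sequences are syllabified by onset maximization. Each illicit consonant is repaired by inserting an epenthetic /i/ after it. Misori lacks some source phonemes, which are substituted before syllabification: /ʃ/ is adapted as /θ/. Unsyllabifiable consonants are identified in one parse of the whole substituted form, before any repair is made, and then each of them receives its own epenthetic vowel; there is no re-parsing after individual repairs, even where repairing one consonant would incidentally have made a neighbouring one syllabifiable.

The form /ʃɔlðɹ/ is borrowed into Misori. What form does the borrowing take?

θɔlðiɹi

Substitution: /ʃ/ → /θ/, giving /θɔlðɹ/.
Under (C)(C)V(C), the unsyllabifiable consonants are /ð/, /ɹ/ (at most one coda consonant is licensed; onsets may contain at most 2 consonants).
Each unlicensed consonant becomes the onset of a new syllable: /ð/ → /ði/, /ɹ/ → /ɹi/.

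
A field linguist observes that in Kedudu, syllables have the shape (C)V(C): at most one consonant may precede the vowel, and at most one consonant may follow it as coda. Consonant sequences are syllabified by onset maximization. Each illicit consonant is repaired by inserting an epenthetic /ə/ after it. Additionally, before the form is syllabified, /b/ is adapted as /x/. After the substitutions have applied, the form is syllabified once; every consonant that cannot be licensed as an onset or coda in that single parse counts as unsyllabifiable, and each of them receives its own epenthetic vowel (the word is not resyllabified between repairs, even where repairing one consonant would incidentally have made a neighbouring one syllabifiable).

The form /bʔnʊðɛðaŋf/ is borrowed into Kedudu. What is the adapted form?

Substitution: /b/ → /x/, giving /xʔnʊðɛðaŋf/.
The consonants /x/, /ʔ/, /f/ cannot be parsed into a legal (C)V(C) syllable (at most one coda consonant is licensed; onsets are limited to one consonant).
Each unlicensed consonant becomes the onset of a new syllable: /x/ → /xə/, /ʔ/ → /ʔə/, /f/ → /fə/.

xəʔənʊðɛðaŋfə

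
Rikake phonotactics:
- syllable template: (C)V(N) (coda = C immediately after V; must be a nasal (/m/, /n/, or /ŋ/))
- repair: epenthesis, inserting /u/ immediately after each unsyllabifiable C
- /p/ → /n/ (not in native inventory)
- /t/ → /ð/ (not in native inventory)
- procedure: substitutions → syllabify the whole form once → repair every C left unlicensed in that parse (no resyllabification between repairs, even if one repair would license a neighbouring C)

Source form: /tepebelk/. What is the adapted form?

Substitution: /t/ → /ð/, /p/ → /n/, giving /ðenebelk/.
The consonants /l/, /k/ cannot be parsed into a legal (C)V(N) syllable (only a nasal (/m/, /n/, or /ŋ/) is licensed in coda position; onsets are limited to one consonant).
Each unlicensed consonant becomes the onset of a new syllable: /l/ → /lu/, /k/ → /ku/.

ðenebeluku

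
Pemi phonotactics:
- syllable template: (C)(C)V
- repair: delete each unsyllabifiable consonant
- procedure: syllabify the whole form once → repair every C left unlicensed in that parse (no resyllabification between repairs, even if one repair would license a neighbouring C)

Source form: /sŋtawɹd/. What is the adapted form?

The consonants /s/, /w/, /ɹ/, /d/ cannot be parsed into a legal (C)(C)V syllable (no codas are permitted; onsets may contain at most 2 consonants).
Deleting the stranded consonants removes /s/, /w/, /ɹ/, /d/.

ŋta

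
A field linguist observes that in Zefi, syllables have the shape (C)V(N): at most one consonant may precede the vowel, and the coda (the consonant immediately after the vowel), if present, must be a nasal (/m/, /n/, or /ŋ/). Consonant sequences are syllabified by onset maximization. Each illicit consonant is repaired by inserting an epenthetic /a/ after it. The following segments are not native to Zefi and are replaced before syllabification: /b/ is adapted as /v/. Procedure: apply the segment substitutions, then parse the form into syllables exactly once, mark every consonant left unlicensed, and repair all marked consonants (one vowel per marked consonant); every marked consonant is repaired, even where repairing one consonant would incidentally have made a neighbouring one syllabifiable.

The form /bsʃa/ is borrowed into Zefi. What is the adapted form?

vasaʃa

Substitution: /b/ → /v/, giving /vsʃa/.
Syllabifying with onset maximization leaves /v/, /s/ stranded (only a nasal (/m/, /n/, or /ŋ/) is licensed in coda position; onsets are limited to one consonant).
Epenthesis after each stranded consonant: /v/ → /va/, /s/ → /sa/.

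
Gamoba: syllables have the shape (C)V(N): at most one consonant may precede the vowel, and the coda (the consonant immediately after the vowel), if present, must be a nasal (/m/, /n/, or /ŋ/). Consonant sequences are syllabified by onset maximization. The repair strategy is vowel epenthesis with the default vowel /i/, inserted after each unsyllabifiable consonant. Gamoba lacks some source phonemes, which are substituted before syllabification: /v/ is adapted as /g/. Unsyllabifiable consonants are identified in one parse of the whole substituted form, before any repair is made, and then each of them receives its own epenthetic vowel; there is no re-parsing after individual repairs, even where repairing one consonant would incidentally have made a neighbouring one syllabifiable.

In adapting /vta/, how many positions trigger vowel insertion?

After substitution the input is /gta/.
The unsyllabifiable consonants are /g/; each receives one epenthetic vowel.

1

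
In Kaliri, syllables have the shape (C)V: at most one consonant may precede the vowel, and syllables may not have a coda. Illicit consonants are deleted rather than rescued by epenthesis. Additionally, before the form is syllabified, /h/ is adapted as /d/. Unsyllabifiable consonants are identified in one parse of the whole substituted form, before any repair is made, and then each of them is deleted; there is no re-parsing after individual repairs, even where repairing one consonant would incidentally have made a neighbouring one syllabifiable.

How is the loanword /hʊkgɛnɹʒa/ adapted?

dʊgɛʒa

Substitution: /h/ → /d/, giving /dʊkgɛnɹʒa/.
Syllabifying with onset maximization leaves /k/, /n/, /ɹ/ stranded (no codas are permitted; onsets are limited to one consonant).
Deletion applies to /k/, /n/, /ɹ/.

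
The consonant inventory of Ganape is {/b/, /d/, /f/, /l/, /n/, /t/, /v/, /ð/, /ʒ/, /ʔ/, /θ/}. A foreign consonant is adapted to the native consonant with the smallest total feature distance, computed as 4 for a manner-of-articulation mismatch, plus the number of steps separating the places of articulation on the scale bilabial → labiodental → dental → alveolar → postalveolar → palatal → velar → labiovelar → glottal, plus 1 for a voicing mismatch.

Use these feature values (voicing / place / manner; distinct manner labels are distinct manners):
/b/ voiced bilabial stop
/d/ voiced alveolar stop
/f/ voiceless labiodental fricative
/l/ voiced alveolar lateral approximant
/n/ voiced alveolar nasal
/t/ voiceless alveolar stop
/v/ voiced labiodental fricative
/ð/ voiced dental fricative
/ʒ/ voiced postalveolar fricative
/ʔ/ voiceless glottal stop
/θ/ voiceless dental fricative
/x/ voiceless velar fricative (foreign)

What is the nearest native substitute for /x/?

ʒ

/ʒ/ is closest: same manner (fricative), place distance 2 (velar→postalveolar), voicing differs (+1); total 3. Next closest is /θ/ at distance 4.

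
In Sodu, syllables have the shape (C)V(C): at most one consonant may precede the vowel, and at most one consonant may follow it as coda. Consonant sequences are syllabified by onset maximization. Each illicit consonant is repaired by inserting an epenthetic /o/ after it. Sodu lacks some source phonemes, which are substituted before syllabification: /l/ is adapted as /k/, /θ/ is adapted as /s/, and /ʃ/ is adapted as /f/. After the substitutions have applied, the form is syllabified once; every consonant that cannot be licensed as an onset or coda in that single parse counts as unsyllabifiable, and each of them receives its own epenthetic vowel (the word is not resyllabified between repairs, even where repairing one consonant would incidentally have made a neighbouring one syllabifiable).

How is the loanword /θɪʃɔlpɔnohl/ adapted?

Substitution: /θ/ → /s/, /ʃ/ → /f/, /l/ → /k/, giving /sɪfɔkpɔnohk/.
Under (C)V(C), the unsyllabifiable consonants are /k/ (at most one coda consonant is licensed; onsets are limited to one consonant).
Each unlicensed consonant becomes the onset of a new syllable: /k/ → /ko/.

sɪfɔkpɔnohko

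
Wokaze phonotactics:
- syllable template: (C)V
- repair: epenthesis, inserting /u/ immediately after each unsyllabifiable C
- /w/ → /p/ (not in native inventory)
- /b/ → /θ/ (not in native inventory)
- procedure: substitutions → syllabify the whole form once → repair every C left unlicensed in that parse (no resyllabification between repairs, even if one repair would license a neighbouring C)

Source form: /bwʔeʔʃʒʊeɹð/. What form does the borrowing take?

θupuʔeʔuʃuʒʊeɹuðu

Substitution: /b/ → /θ/, /w/ → /p/, giving /θpʔeʔʃʒʊeɹð/.
The consonants /θ/, /p/, /ʔ/, /ʃ/, /ɹ/, /ð/ cannot be parsed into a legal (C)V syllable (no codas are permitted; onsets are limited to one consonant).
Inserting the epenthetic vowel yields /θ/ → /θu/, /p/ → /pu/, /ʔ/ → /ʔu/, /ʃ/ → /ʃu/, /ɹ/ → /ɹu/, /ð/ → /ðu/.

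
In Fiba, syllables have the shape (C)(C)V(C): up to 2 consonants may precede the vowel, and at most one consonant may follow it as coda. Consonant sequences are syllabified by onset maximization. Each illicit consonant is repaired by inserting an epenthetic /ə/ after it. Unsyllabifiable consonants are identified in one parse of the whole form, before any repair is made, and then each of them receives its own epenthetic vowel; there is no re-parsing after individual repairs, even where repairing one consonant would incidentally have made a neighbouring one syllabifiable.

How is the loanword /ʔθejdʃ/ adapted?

Under (C)(C)V(C), the unsyllabifiable consonants are /d/, /ʃ/ (at most one coda consonant is licensed; onsets may contain at most 2 consonants).
Epenthesis after each stranded consonant: /d/ → /də/, /ʃ/ → /ʃə/.

ʔθejdəʃə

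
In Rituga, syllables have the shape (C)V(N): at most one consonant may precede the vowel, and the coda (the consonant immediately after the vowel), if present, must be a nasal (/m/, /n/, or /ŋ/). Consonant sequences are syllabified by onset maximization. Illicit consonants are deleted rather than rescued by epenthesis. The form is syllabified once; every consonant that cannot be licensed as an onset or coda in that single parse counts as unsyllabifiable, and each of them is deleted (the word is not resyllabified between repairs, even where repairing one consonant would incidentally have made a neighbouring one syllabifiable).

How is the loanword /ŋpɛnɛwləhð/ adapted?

pɛnɛlə

Under (C)V(N), the unsyllabifiable consonants are /ŋ/, /w/, /h/, /ð/ (only a nasal (/m/, /n/, or /ŋ/) is licensed in coda position; onsets are limited to one consonant).
Deletion applies to /ŋ/, /w/, /h/, /ð/.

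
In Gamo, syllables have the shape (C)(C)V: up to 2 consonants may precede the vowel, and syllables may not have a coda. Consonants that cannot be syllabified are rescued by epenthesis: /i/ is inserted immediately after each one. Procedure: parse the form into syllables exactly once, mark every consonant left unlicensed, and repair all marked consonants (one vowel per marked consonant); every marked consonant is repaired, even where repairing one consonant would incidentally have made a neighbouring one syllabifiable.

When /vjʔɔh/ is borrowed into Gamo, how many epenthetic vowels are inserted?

The unsyllabifiable consonants are /v/, /h/; each receives one epenthetic vowel.

2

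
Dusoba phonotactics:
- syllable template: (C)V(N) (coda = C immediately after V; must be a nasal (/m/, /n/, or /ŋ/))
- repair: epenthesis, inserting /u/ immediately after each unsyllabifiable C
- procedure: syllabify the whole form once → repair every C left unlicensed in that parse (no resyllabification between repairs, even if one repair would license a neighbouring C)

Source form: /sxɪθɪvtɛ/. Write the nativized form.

The consonants /s/, /v/ cannot be parsed into a legal (C)V(N) syllable (only a nasal (/m/, /n/, or /ŋ/) is licensed in coda position; onsets are limited to one consonant).
Each unlicensed consonant becomes the onset of a new syllable: /s/ → /su/, /v/ → /vu/.

suxɪθɪvutɛ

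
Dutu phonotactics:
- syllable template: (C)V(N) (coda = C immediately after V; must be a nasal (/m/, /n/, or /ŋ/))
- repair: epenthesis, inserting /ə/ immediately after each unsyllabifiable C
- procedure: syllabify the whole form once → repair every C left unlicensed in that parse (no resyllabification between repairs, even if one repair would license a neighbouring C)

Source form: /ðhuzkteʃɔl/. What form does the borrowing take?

ðəhuzəkəteʃɔlə

Syllabifying with onset maximization leaves /ð/, /z/, /k/, /l/ stranded (only a nasal (/m/, /n/, or /ŋ/) is licensed in coda position; onsets are limited to one consonant).
Epenthesis after each stranded consonant: /ð/ → /ðə/, /z/ → /zə/, /k/ → /kə/, /l/ → /lə/.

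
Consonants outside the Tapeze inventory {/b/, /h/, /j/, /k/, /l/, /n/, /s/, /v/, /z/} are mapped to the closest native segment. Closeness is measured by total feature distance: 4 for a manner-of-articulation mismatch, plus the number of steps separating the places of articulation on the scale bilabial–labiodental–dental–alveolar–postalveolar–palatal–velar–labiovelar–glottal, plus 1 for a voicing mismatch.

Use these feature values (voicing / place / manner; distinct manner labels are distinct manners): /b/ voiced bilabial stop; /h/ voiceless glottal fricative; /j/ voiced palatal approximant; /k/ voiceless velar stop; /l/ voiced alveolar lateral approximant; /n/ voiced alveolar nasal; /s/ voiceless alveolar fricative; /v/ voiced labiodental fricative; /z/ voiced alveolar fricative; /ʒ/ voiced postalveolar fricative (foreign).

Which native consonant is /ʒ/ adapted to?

z

/z/ is closest: same manner (fricative), place distance 1 (postalveolar→alveolar), same voicing; total 1. Next closest is /s/ at distance 2.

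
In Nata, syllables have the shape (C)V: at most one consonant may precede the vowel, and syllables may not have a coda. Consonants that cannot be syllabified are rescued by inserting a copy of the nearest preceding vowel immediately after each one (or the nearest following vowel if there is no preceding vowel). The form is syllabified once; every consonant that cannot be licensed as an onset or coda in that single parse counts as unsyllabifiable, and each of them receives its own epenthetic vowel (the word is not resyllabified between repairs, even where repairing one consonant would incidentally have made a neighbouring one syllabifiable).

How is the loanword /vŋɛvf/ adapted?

Under (C)V, the unsyllabifiable consonants are /v/, /v/, /f/ (no codas are permitted; onsets are limited to one consonant).
Each unlicensed consonant becomes the onset of a new syllable: /v/ → /vɛ/, /v/ → /vɛ/, /f/ → /fɛ/.

vɛŋɛvɛfɛ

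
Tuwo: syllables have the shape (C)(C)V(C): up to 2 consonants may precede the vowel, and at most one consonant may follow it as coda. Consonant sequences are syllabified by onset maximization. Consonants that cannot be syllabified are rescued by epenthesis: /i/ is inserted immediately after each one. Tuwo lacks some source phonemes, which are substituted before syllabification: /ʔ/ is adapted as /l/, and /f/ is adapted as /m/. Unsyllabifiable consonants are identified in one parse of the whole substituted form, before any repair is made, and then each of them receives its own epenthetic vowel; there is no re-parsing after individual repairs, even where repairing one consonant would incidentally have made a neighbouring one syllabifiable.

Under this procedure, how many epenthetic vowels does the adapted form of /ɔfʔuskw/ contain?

2

After substitution the input is /ɔmluskw/.
The unsyllabifiable consonants are /k/, /w/; each receives one epenthetic vowel.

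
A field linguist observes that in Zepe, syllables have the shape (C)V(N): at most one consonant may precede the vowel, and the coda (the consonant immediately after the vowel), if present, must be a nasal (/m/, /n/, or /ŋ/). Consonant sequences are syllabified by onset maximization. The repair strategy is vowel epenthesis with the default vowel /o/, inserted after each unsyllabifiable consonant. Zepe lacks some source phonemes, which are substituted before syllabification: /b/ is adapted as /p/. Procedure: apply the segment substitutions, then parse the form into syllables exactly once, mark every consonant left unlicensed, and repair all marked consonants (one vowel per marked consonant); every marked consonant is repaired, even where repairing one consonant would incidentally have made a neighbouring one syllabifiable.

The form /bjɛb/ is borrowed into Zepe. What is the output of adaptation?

pojɛpo

Substitution: /b/ → /p/, giving /pjɛp/.
Syllabifying with onset maximization leaves /p/, /p/ stranded (only a nasal (/m/, /n/, or /ŋ/) is licensed in coda position; onsets are limited to one consonant).
Epenthesis after each stranded consonant: /p/ → /po/, /p/ → /po/.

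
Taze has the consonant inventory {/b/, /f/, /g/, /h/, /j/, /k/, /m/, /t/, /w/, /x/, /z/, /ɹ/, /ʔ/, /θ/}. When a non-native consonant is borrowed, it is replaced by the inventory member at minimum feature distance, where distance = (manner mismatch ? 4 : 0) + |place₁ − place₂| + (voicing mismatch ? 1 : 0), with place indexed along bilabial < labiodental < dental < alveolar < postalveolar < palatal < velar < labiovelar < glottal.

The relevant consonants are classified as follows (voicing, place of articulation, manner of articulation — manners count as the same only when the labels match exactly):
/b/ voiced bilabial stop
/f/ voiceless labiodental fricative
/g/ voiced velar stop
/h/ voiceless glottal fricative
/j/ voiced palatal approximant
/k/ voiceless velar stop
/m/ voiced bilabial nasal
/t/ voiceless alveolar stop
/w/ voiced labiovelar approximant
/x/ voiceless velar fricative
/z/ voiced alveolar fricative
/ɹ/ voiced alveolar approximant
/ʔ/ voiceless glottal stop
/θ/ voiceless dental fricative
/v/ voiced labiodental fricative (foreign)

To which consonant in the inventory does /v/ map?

f

/f/ is closest: same manner (fricative), place distance 0 (labiodental→labiodental), voicing differs (+1); total 1. Next closest is /z/ at distance 2.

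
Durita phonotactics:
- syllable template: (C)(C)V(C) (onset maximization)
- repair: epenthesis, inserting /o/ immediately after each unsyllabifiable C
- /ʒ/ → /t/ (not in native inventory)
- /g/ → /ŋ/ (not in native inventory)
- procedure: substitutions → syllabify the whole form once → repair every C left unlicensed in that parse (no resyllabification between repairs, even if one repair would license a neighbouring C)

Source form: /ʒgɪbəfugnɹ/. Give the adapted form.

Substitution: /ʒ/ → /t/, /g/ → /ŋ/, giving /tŋɪbəfuŋnɹ/.
Under (C)(C)V(C), the unsyllabifiable consonants are /n/, /ɹ/ (at most one coda consonant is licensed; onsets may contain at most 2 consonants).
Each unlicensed consonant becomes the onset of a new syllable: /n/ → /no/, /ɹ/ → /ɹo/.

tŋɪbəfuŋnoɹo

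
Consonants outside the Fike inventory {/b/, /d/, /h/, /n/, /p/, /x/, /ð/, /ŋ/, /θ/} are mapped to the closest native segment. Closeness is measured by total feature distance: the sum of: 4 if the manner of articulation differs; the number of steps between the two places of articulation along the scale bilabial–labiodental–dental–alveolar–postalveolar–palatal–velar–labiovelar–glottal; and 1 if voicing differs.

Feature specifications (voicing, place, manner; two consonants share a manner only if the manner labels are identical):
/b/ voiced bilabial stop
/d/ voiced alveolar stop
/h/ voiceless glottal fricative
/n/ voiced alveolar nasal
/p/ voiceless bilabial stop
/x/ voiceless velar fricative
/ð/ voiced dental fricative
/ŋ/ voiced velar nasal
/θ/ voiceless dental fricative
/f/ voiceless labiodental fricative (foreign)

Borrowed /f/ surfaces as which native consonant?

θ

/θ/ is closest: same manner (fricative), place distance 1 (labiodental→dental), same voicing; total 1. Next closest is /ð/ at distance 2.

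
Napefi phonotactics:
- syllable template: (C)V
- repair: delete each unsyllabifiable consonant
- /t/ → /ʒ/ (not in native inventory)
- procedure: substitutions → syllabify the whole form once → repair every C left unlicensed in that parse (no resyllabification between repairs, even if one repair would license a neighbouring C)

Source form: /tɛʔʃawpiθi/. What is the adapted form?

Substitution: /t/ → /ʒ/, giving /ʒɛʔʃawpiθi/.
Under (C)V, the unsyllabifiable consonants are /ʔ/, /w/ (no codas are permitted; onsets are limited to one consonant).
Deletion applies to /ʔ/, /w/.

ʒɛʃapiθi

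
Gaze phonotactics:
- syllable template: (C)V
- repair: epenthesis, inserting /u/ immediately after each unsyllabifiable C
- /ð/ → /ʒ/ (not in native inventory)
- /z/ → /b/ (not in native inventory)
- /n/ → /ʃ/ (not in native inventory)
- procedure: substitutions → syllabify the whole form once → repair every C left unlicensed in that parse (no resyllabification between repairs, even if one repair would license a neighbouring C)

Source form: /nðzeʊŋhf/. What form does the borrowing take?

ʃuʒubeʊŋuhufu

Substitution: /n/ → /ʃ/, /ð/ → /ʒ/, /z/ → /b/, giving /ʃʒbeʊŋhf/.
Syllabifying with onset maximization leaves /ʃ/, /ʒ/, /ŋ/, /h/, /f/ stranded (no codas are permitted; onsets are limited to one consonant).
Each unlicensed consonant becomes the onset of a new syllable: /ʃ/ → /ʃu/, /ʒ/ → /ʒu/, /ŋ/ → /ŋu/, /h/ → /hu/, /f/ → /fu/.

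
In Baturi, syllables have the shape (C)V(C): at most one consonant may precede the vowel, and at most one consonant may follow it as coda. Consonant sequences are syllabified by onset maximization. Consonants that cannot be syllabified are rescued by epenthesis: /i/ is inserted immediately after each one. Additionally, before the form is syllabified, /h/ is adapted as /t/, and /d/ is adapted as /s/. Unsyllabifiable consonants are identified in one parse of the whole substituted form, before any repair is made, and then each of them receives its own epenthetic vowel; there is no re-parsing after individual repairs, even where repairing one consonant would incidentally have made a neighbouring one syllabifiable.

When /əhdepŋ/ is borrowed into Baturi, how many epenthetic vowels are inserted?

After substitution the input is /ətsepŋ/.
The unsyllabifiable consonants are /ŋ/; each receives one epenthetic vowel.

1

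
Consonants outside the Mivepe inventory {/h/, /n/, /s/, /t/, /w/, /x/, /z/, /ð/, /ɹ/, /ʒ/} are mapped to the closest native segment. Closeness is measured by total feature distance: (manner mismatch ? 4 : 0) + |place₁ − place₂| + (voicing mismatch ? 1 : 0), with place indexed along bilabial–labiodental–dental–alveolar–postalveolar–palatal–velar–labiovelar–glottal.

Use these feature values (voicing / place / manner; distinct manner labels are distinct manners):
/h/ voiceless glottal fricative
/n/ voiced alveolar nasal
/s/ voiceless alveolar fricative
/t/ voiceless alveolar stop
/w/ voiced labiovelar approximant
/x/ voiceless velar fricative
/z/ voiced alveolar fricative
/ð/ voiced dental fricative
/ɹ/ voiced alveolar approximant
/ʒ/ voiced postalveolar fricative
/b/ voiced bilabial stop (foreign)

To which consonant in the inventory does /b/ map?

t

/t/ is closest: same manner (stop), place distance 3 (bilabial→alveolar), voicing differs (+1); total 4. Next closest is /ð/ at distance 6.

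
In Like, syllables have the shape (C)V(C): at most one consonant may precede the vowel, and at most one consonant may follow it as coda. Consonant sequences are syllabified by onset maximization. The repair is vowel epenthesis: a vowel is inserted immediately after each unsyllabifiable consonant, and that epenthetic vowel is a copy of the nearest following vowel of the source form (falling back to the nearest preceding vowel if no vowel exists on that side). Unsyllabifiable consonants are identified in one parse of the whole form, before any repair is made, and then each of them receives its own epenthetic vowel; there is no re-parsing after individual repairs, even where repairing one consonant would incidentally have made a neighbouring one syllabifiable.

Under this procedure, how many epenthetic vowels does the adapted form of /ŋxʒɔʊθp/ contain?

The unsyllabifiable consonants are /ŋ/, /x/, /p/; each receives one epenthetic vowel.

3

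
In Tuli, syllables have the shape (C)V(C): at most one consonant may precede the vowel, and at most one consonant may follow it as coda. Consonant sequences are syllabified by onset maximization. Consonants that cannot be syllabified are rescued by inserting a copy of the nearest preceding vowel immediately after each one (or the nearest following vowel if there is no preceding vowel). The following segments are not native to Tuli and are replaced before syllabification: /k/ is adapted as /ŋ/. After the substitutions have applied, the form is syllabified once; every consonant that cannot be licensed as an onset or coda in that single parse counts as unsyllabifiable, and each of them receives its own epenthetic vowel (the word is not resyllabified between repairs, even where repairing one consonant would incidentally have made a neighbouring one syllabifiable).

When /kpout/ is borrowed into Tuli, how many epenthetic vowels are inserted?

1

After substitution the input is /ŋpout/.
The unsyllabifiable consonants are /ŋ/; each receives one epenthetic vowel.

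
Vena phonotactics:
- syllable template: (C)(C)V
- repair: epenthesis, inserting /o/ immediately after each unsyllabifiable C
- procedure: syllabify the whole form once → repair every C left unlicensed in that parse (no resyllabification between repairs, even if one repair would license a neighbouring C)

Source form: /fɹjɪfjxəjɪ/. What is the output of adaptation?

Syllabifying with onset maximization leaves /f/, /f/ stranded (no codas are permitted; onsets may contain at most 2 consonants).
Inserting the epenthetic vowel yields /f/ → /fo/, /f/ → /fo/.

foɹjɪfojxəjɪ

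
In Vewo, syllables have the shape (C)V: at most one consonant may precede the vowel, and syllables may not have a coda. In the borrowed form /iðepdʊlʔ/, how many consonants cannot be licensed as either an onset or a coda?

The consonants /p/, /l/, /ʔ/ cannot be parsed into a legal (C)V syllable (no codas are permitted; onsets are limited to one consonant).

3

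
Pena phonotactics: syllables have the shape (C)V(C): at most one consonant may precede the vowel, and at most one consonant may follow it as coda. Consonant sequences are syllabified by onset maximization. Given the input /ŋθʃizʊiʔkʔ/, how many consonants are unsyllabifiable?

4

Under (C)V(C), the unsyllabifiable consonants are /ŋ/, /θ/, /k/, /ʔ/ (at most one coda consonant is licensed; onsets are limited to one consonant).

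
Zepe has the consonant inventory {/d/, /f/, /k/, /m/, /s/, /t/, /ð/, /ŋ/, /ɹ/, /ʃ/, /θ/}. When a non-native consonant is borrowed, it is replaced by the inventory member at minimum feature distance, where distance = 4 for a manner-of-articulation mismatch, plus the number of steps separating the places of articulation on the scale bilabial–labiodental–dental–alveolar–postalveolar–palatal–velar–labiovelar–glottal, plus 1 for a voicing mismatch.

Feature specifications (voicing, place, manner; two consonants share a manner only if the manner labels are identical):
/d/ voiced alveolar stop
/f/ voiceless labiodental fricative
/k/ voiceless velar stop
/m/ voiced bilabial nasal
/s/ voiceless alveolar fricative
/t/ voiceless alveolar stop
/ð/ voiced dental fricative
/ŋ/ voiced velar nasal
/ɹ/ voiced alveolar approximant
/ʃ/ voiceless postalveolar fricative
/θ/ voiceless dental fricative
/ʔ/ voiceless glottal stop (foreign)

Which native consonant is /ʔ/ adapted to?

k

/k/ is closest: same manner (stop), place distance 2 (glottal→velar), same voicing; total 2. Next closest is /t/ at distance 5.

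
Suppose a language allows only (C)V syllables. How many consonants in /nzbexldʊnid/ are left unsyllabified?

5

Syllabifying with onset maximization leaves /n/, /z/, /x/, /l/, /d/ stranded (no codas are permitted; onsets are limited to one consonant).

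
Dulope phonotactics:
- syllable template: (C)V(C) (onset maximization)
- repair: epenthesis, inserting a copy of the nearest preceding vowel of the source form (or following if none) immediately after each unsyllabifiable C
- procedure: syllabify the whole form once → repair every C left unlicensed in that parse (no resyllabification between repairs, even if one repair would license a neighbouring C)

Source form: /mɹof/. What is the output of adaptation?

moɹof

Syllabifying with onset maximization leaves /m/ stranded (at most one coda consonant is licensed; onsets are limited to one consonant).
Epenthesis after each stranded consonant: /m/ → /mo/.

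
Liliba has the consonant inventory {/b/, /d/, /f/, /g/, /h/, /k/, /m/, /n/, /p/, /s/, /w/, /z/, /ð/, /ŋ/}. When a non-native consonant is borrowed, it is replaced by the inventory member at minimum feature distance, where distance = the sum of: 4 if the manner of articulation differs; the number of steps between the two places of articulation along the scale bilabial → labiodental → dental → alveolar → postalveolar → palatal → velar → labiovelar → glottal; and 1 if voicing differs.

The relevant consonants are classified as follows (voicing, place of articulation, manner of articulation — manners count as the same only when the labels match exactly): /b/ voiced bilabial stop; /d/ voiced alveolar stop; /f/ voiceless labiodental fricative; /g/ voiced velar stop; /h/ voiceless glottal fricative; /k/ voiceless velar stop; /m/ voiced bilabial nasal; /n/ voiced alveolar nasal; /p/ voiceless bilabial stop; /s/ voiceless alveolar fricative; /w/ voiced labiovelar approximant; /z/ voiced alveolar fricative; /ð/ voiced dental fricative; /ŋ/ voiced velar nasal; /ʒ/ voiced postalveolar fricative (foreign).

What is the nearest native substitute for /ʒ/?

z

/z/ is closest: same manner (fricative), place distance 1 (postalveolar→alveolar), same voicing; total 1. Next closest is /s/ at distance 2.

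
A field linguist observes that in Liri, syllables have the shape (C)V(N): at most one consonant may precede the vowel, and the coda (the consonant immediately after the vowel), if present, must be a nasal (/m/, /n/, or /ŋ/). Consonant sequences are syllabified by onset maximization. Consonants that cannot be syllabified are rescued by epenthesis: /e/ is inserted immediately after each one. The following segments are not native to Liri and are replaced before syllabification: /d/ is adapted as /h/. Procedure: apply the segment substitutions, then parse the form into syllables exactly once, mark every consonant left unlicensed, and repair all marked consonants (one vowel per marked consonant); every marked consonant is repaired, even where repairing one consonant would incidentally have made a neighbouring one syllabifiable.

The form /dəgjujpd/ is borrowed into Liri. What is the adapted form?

Substitution: /d/ → /h/, giving /həgjujph/.
The consonants /g/, /j/, /p/, /h/ cannot be parsed into a legal (C)V(N) syllable (only a nasal (/m/, /n/, or /ŋ/) is licensed in coda position; onsets are limited to one consonant).
Epenthesis after each stranded consonant: /g/ → /ge/, /j/ → /je/, /p/ → /pe/, /h/ → /he/.

həgejujepehe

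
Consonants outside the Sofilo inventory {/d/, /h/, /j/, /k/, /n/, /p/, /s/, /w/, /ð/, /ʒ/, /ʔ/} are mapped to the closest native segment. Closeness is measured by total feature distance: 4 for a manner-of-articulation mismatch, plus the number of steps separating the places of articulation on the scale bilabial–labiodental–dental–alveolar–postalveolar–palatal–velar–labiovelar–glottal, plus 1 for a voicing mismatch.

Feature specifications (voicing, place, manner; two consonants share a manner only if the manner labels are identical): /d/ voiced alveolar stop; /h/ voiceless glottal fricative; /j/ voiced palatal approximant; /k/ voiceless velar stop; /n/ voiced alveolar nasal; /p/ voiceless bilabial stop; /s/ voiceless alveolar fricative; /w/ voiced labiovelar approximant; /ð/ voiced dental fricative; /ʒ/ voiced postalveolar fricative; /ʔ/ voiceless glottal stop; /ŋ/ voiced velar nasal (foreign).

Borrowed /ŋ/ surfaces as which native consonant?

/n/ is closest: same manner (nasal), place distance 3 (velar→alveolar), same voicing; total 3. Next closest is /j/ at distance 5.

n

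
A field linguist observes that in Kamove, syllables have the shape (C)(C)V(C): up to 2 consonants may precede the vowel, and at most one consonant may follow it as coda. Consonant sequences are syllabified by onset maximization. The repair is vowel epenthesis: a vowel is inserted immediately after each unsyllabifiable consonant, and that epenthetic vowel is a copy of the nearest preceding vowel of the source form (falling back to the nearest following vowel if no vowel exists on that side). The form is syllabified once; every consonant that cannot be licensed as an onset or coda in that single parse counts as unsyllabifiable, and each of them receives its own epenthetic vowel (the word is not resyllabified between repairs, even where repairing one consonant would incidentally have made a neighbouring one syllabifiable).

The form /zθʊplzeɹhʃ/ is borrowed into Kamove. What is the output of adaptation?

zθʊplzeɹheʃe

Syllabifying with onset maximization leaves /h/, /ʃ/ stranded (at most one coda consonant is licensed; onsets may contain at most 2 consonants).
Inserting the epenthetic vowel yields /h/ → /he/, /ʃ/ → /ʃe/.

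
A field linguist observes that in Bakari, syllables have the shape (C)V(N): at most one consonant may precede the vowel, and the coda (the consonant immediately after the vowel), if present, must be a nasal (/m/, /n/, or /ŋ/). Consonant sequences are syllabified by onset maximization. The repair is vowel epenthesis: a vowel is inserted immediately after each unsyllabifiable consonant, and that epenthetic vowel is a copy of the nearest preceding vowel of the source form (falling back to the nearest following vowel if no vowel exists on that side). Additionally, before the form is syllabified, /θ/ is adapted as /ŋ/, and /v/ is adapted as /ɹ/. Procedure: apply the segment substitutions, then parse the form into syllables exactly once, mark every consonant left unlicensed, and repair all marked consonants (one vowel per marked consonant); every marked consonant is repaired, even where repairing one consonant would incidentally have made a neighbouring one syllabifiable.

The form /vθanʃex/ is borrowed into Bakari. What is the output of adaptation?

Substitution: /v/ → /ɹ/, /θ/ → /ŋ/, giving /ɹŋanʃex/.
Syllabifying with onset maximization leaves /ɹ/, /x/ stranded (only a nasal (/m/, /n/, or /ŋ/) is licensed in coda position; onsets are limited to one consonant).
Epenthesis after each stranded consonant: /ɹ/ → /ɹa/, /x/ → /xe/.

ɹaŋanʃexe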